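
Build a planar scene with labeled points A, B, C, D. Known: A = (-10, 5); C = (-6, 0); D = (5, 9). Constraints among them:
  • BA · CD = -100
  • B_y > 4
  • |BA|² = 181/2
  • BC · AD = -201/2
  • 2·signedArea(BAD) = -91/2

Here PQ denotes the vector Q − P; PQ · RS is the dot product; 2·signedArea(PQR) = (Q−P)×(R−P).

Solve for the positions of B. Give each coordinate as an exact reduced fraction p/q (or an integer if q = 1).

1. B_x = -1/2  [2·signedArea(BAD) = -91/2 ∩ BC · AD = -201/2]
2. B_y = 9/2  [2·signedArea(BAD) = -91/2 ∩ BC · AD = -201/2]
   → B = (-1/2, 9/2)

B = (-1/2, 9/2)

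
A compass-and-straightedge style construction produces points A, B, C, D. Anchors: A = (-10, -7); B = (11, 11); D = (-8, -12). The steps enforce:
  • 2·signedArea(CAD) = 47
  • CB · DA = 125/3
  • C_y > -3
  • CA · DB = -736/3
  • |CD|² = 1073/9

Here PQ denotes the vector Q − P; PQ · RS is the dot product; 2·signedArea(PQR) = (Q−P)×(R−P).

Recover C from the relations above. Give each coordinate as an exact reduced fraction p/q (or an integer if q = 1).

1. C_x = -7/3  [CA · DB = -736/3 ∩ CB · DA = 125/3]
2. C_y = -8/3  [CA · DB = -736/3 ∩ CB · DA = 125/3]
   → C = (-7/3, -8/3)

C = (-7/3, -8/3)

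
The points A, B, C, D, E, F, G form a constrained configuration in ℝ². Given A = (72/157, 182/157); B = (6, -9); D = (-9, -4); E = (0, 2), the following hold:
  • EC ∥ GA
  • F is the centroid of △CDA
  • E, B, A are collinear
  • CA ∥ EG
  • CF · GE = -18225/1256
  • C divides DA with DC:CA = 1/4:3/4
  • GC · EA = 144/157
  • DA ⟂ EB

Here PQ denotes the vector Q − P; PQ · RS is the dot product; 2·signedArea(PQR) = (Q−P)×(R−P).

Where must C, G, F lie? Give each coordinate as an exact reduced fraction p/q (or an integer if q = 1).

C = (-4167/628, -851/314)
F = (-3177/628, -581/314)
G = (4455/628, 1843/314)

1. C_x = -4167/628  [C divides DA with DC:CA = 1/4:3/4]
2. C_y = -851/314  [C divides DA with DC:CA = 1/4:3/4]
   → C = (-4167/628, -851/314)
3. G_x = 4455/628  [EC ∥ GA ∩ CA ∥ EG]
4. G_y = 1843/314  [EC ∥ GA ∩ CA ∥ EG]
   → G = (4455/628, 1843/314)
5. F_x = -3177/628  [F is the centroid of △CDA]
6. F_y = -581/314  [F is the centroid of △CDA]
   → F = (-3177/628, -581/314)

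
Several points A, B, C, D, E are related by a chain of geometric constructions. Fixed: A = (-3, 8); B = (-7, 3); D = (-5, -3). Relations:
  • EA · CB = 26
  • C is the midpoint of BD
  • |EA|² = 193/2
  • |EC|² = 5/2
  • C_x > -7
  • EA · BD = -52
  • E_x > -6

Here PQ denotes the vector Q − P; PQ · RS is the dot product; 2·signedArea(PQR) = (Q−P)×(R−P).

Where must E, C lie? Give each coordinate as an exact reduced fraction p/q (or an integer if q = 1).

1. C_x = -6  [C is the midpoint of BD]
2. C_y = 0  [C is the midpoint of BD]
   → C = (-6, 0)
3. E_x = -11/2  [line 1·x + -3·y + 1 = 0 ∩ |EC|² = 5/2]
4. E_y = -3/2  [line 1·x + -3·y + 1 = 0 ∩ |EC|² = 5/2]
   → E = (-11/2, -3/2)

C = (-6, 0)
E = (-11/2, -3/2)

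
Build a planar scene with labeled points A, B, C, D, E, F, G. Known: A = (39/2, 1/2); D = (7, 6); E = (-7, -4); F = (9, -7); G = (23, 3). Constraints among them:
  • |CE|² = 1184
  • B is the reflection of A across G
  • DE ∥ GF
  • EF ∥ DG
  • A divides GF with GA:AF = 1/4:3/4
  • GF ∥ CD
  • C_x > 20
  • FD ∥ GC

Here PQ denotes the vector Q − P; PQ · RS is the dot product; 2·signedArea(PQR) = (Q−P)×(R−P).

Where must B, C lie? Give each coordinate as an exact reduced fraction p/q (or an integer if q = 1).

B = (53/2, 11/2)
C = (21, 16)

1. B_x = 53/2  [B is the reflection of A across G]
2. B_y = 11/2  [B is the reflection of A across G]
   → B = (53/2, 11/2)
3. C_x = 21  [GF ∥ CD ∩ FD ∥ GC]
4. C_y = 16  [GF ∥ CD ∩ FD ∥ GC]
   → C = (21, 16)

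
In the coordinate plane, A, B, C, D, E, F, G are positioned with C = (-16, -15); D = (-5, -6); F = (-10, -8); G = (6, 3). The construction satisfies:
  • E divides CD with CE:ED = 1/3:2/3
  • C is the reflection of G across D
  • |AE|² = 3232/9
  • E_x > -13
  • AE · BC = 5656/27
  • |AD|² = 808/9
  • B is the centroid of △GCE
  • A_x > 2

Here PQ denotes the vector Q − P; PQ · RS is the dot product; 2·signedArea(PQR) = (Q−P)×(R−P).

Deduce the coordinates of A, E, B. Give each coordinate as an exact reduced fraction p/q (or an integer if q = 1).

A = (7/3, 0)
B = (-67/9, -8)
E = (-37/3, -12)

1. E_x = -37/3  [E divides CD with CE:ED = 1/3:2/3]
2. E_y = -12  [E divides CD with CE:ED = 1/3:2/3]
   → E = (-37/3, -12)
3. B_x = -67/9  [B is the centroid of △GCE]
4. B_y = -8  [B is the centroid of △GCE]
   → B = (-67/9, -8)
5. A_x = 7/3  [line 77/9·x + 7·y + -539/27 = 0 ∩ |AD|² = 808/9]
6. A_y = 0  [line 77/9·x + 7·y + -539/27 = 0 ∩ |AD|² = 808/9]
   → A = (7/3, 0)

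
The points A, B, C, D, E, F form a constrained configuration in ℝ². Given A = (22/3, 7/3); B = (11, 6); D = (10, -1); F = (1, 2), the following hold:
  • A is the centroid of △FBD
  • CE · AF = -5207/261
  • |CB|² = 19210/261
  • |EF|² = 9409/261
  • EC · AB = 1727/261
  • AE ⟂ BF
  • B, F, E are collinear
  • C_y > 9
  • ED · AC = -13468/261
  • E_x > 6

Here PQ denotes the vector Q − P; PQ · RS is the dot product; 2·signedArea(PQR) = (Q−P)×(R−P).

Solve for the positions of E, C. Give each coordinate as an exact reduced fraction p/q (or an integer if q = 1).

C = (274/87, 823/87)
E = (572/87, 368/87)

1. E_x = 572/87  [B, F, E are collinear ∩ AE ⟂ BF]
2. E_y = 368/87  [B, F, E are collinear ∩ AE ⟂ BF]
   → E = (572/87, 368/87)
3. C_x = 274/87  [CE · AF = -5207/261 ∩ ED · AC = -13468/261]
4. C_y = 823/87  [CE · AF = -5207/261 ∩ ED · AC = -13468/261]
   → C = (274/87, 823/87)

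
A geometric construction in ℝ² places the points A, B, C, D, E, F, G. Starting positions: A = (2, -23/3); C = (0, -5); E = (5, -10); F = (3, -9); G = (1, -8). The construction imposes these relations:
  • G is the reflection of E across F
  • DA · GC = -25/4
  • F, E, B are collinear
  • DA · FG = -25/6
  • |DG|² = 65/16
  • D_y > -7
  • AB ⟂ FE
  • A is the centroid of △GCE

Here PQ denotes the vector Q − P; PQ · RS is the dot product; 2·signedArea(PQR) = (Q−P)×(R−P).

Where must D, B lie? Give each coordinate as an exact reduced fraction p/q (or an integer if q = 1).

B = (5/3, -25/3)
D = (3/4, -6)

1. D_x = 3/4  [DA · FG = -25/6 ∩ DA · GC = -25/4]
2. D_y = -6  [DA · FG = -25/6 ∩ DA · GC = -25/4]
   → D = (3/4, -6)
3. B_x = 5/3  [F, E, B are collinear ∩ AB ⟂ FE]
4. B_y = -25/3  [F, E, B are collinear ∩ AB ⟂ FE]
   → B = (5/3, -25/3)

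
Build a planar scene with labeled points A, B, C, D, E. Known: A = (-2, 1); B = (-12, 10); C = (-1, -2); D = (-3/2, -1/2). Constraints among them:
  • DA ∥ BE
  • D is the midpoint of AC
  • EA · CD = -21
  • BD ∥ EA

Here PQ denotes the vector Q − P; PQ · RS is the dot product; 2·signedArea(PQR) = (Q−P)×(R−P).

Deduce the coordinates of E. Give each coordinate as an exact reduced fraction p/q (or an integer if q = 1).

1. E_x = -25/2  [BD ∥ EA ∩ DA ∥ BE]
2. E_y = 23/2  [BD ∥ EA ∩ DA ∥ BE]
   → E = (-25/2, 23/2)

E = (-25/2, 23/2)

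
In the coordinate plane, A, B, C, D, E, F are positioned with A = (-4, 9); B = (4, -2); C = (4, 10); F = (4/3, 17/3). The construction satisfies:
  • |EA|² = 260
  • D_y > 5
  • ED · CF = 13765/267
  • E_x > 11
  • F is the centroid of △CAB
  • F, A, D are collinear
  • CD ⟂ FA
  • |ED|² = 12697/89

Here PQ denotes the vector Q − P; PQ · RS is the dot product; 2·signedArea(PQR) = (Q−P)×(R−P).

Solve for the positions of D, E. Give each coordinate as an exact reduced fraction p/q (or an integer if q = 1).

D = (116/89, 506/89)
E = (12, 11)

1. D_x = 116/89  [F, A, D are collinear ∩ CD ⟂ FA]
2. D_y = 506/89  [F, A, D are collinear ∩ CD ⟂ FA]
   → D = (116/89, 506/89)
3. E_x = 12  [line 8/3·x + 13/3·y + -239/3 = 0 ∩ |ED|² = 12697/89]
4. E_y = 11  [line 8/3·x + 13/3·y + -239/3 = 0 ∩ |ED|² = 12697/89]
   → E = (12, 11)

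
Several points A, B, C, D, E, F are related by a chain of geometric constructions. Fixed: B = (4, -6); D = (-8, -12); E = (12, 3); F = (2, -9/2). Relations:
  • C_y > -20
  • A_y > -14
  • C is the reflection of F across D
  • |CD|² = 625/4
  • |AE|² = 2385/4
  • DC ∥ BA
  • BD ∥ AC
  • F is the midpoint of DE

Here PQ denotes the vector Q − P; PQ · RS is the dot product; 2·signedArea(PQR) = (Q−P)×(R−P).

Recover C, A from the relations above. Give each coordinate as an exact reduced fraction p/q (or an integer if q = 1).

A = (-6, -27/2)
C = (-18, -39/2)

1. C_x = -18  [C is the reflection of F across D]
2. C_y = -39/2  [C is the reflection of F across D]
   → C = (-18, -39/2)
3. A_x = -6  [BD ∥ AC ∩ DC ∥ BA]
4. A_y = -27/2  [BD ∥ AC ∩ DC ∥ BA]
   → A = (-6, -27/2)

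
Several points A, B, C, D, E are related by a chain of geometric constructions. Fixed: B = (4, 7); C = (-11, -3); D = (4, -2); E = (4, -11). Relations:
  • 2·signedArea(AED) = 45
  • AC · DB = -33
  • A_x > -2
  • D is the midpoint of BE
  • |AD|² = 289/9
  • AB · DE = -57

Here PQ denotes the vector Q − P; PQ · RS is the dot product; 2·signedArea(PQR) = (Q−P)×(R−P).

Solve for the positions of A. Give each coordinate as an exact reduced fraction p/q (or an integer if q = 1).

A = (-1, 2/3)

1. A_x = -1  [AB · DE = -57 ∩ 2·signedArea(AED) = 45]
2. A_y = 2/3  [AB · DE = -57 ∩ 2·signedArea(AED) = 45]
   → A = (-1, 2/3)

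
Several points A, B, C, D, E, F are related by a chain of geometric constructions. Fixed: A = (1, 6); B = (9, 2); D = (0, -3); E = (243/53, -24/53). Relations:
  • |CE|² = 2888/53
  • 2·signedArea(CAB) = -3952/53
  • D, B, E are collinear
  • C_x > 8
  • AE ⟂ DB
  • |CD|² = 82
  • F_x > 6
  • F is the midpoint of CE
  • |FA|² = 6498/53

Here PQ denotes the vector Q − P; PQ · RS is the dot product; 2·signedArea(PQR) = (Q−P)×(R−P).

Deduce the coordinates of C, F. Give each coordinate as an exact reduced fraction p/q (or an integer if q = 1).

1. C_x = 433/53  [line 4·x + 8·y + 1196/53 = 0 ∩ |CE|² = 2888/53]
2. C_y = -366/53  [line 4·x + 8·y + 1196/53 = 0 ∩ |CE|² = 2888/53]
   → C = (433/53, -366/53)
3. F_x = 338/53  [F is the midpoint of CE]
4. F_y = -195/53  [F is the midpoint of CE]
   → F = (338/53, -195/53)

C = (433/53, -366/53)
F = (338/53, -195/53)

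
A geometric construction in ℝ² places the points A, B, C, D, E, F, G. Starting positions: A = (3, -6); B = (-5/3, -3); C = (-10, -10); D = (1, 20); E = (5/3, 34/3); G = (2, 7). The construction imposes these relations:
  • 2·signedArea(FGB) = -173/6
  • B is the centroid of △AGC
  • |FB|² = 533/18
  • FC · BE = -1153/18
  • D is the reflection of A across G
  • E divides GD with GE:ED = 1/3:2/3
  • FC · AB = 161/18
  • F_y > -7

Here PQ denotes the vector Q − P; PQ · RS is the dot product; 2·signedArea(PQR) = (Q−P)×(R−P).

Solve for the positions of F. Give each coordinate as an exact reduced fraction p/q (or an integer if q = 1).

F = (-35/6, -13/2)

1. F_x = -35/6  [2·signedArea(FGB) = -173/6 ∩ FC · AB = 161/18]
2. F_y = -13/2  [2·signedArea(FGB) = -173/6 ∩ FC · AB = 161/18]
   → F = (-35/6, -13/2)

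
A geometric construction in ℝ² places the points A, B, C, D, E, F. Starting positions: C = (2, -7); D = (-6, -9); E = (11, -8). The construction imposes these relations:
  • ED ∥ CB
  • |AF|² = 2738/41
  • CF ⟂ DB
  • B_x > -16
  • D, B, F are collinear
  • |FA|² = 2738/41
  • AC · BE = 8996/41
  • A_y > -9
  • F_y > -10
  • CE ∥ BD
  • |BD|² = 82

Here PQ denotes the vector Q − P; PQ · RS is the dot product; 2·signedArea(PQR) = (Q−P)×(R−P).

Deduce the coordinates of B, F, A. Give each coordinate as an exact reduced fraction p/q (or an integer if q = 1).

A = (-264/41, -367/41)
B = (-15, -8)
F = (69/41, -404/41)

1. B_x = -15  [CE ∥ BD ∩ ED ∥ CB]
2. B_y = -8  [CE ∥ BD ∩ ED ∥ CB]
   → B = (-15, -8)
3. F_x = 69/41  [D, B, F are collinear ∩ CF ⟂ DB]
4. F_y = -404/41  [D, B, F are collinear ∩ CF ⟂ DB]
   → F = (69/41, -404/41)
5. A_x = -264/41  [AC · BE = 8996/41]
6. A_y = -367/41  [|AF|² = 2738/41]
   → A = (-264/41, -367/41)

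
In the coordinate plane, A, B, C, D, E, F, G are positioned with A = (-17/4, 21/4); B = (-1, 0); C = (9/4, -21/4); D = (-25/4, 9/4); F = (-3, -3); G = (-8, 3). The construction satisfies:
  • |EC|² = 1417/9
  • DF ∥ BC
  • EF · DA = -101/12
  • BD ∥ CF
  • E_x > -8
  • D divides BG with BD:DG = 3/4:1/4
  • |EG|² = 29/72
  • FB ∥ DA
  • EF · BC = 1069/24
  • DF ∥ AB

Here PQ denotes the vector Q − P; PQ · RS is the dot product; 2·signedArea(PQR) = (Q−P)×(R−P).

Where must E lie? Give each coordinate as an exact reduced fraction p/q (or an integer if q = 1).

1. E_x = -89/12  [EF · BC = 1069/24 ∩ EF · DA = -101/12]
2. E_y = 11/4  [EF · BC = 1069/24 ∩ EF · DA = -101/12]
   → E = (-89/12, 11/4)

E = (-89/12, 11/4)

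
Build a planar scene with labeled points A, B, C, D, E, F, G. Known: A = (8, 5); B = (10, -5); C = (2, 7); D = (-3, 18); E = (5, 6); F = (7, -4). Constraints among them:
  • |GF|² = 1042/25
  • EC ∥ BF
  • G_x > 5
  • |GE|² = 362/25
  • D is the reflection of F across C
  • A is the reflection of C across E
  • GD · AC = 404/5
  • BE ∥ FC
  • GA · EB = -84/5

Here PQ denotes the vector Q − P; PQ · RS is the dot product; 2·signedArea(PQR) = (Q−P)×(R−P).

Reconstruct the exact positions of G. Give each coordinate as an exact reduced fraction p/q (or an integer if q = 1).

1. G_x = 26/5  [GA · EB = -84/5 ∩ GD · AC = 404/5]
2. G_y = 11/5  [GA · EB = -84/5 ∩ GD · AC = 404/5]
   → G = (26/5, 11/5)

G = (26/5, 11/5)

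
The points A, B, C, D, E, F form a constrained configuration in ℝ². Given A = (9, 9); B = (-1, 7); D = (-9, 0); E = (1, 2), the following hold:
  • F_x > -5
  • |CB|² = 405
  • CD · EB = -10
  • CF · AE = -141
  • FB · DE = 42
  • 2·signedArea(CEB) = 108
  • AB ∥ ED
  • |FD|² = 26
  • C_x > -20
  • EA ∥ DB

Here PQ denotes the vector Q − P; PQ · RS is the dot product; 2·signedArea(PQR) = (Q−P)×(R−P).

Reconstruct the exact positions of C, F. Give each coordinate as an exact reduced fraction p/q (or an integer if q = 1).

1. C_x = -19  [2·signedArea(CEB) = 108 ∩ CD · EB = -10]
2. C_y = -2  [2·signedArea(CEB) = 108 ∩ CD · EB = -10]
   → C = (-19, -2)
3. F_x = -4  [FB · DE = 42 ∩ CF · AE = -141]
4. F_y = 1  [FB · DE = 42 ∩ CF · AE = -141]
   → F = (-4, 1)

C = (-19, -2)
F = (-4, 1)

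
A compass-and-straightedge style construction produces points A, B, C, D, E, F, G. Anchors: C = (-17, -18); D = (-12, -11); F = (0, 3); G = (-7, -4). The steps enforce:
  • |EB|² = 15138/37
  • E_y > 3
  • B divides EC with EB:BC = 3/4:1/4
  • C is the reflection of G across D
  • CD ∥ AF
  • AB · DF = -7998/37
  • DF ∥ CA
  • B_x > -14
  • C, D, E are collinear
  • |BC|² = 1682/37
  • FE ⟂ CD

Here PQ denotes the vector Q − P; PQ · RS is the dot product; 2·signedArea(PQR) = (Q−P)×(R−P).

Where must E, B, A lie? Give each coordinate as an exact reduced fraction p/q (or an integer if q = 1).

A = (-5, -4)
B = (-484/37, -463/37)
E = (-49/37, 146/37)

1. E_x = -49/37  [C, D, E are collinear ∩ FE ⟂ CD]
2. E_y = 146/37  [C, D, E are collinear ∩ FE ⟂ CD]
   → E = (-49/37, 146/37)
3. B_x = -484/37  [B divides EC with EB:BC = 3/4:1/4]
4. B_y = -463/37  [B divides EC with EB:BC = 3/4:1/4]
   → B = (-484/37, -463/37)
5. A_x = -5  [CD ∥ AF ∩ DF ∥ CA]
6. A_y = -4  [CD ∥ AF ∩ DF ∥ CA]
   → A = (-5, -4)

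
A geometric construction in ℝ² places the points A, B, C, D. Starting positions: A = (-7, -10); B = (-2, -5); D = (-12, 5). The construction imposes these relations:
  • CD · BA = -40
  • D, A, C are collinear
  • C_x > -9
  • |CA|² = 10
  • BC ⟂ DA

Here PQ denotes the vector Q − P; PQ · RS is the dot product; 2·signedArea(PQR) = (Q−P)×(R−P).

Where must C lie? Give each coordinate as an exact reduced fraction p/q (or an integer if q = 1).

1. C_x = -8  [D, A, C are collinear ∩ BC ⟂ DA]
2. C_y = -7  [D, A, C are collinear ∩ BC ⟂ DA]
   → C = (-8, -7)

C = (-8, -7)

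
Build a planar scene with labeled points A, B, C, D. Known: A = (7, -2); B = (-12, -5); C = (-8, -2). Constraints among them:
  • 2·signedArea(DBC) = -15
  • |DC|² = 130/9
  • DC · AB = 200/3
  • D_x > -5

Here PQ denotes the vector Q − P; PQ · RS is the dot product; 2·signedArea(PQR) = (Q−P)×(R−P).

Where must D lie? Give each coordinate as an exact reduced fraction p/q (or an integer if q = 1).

D = (-13/3, -3)

1. D_x = -13/3  [DC · AB = 200/3 ∩ 2·signedArea(DBC) = -15]
2. D_y = -3  [DC · AB = 200/3 ∩ 2·signedArea(DBC) = -15]
   → D = (-13/3, -3)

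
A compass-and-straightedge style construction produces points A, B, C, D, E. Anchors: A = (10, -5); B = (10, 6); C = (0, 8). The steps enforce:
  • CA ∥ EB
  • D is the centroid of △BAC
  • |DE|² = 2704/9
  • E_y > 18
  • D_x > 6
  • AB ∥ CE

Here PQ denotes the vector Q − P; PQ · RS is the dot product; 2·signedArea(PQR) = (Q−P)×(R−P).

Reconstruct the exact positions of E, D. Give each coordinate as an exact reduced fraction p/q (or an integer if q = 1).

1. E_x = 0  [CA ∥ EB ∩ AB ∥ CE]
2. E_y = 19  [CA ∥ EB ∩ AB ∥ CE]
   → E = (0, 19)
3. D_x = 20/3  [D is the centroid of △BAC]
4. D_y = 3  [D is the centroid of △BAC]
   → D = (20/3, 3)

D = (20/3, 3)
E = (0, 19)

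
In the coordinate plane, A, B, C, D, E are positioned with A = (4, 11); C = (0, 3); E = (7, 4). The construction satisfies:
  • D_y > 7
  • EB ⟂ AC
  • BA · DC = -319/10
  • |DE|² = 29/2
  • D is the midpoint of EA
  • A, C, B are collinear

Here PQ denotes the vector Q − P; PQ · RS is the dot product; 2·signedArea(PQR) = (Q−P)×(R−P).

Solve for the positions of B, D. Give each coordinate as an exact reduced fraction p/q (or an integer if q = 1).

B = (9/5, 33/5)
D = (11/2, 15/2)

1. B_x = 9/5  [A, C, B are collinear ∩ EB ⟂ AC]
2. B_y = 33/5  [A, C, B are collinear ∩ EB ⟂ AC]
   → B = (9/5, 33/5)
3. D_x = 11/2  [D is the midpoint of EA]
4. D_y = 15/2  [D is the midpoint of EA]
   → D = (11/2, 15/2)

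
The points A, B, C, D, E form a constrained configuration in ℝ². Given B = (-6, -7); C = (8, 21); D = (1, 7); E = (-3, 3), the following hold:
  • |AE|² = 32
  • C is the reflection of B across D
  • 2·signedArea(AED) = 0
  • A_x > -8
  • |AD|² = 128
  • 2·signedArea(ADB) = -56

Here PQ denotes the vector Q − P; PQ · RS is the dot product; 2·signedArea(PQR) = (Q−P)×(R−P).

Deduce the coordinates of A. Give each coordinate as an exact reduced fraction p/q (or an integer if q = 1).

1. A_x = -7  [2·signedArea(AED) = 0 ∩ 2·signedArea(ADB) = -56]
2. A_y = -1  [2·signedArea(AED) = 0 ∩ 2·signedArea(ADB) = -56]
   → A = (-7, -1)

A = (-7, -1)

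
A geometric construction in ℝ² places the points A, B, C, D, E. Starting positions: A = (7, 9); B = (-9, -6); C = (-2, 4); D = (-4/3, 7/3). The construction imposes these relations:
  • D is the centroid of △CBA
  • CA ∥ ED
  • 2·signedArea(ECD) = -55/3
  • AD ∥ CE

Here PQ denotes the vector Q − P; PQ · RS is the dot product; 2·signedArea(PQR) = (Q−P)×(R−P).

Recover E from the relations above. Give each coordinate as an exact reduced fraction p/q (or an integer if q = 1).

1. E_x = -31/3  [CA ∥ ED ∩ AD ∥ CE]
2. E_y = -8/3  [CA ∥ ED ∩ AD ∥ CE]
   → E = (-31/3, -8/3)

E = (-31/3, -8/3)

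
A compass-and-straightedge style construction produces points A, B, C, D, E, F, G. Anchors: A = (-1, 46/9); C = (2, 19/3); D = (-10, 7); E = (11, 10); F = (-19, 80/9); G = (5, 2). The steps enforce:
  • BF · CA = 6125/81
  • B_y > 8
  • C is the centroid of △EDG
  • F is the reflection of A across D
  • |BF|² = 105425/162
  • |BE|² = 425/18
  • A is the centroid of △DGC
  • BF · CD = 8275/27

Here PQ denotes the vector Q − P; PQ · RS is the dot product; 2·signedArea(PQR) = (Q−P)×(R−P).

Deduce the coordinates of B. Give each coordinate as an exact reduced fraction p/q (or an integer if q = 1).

B = (13/2, 49/6)

1. B_x = 13/2  [BF · CD = 8275/27 ∩ BF · CA = 6125/81]
2. B_y = 49/6  [BF · CD = 8275/27 ∩ BF · CA = 6125/81]
   → B = (13/2, 49/6)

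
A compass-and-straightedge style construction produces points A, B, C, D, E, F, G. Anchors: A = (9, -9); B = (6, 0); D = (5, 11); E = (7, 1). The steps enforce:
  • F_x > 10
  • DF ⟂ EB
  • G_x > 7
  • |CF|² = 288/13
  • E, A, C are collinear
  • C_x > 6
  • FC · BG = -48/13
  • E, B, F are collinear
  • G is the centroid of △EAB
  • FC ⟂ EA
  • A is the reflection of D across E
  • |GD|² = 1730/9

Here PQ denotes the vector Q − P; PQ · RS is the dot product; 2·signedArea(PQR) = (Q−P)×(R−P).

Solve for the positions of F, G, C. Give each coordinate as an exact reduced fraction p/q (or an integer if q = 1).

C = (83/13, 53/13)
F = (11, 5)
G = (22/3, -8/3)

1. F_x = 11  [E, B, F are collinear ∩ DF ⟂ EB]
2. F_y = 5  [E, B, F are collinear ∩ DF ⟂ EB]
   → F = (11, 5)
3. G_x = 22/3  [G is the centroid of △EAB]
4. G_y = -8/3  [G is the centroid of △EAB]
   → G = (22/3, -8/3)
5. C_x = 83/13  [E, A, C are collinear ∩ FC ⟂ EA]
6. C_y = 53/13  [E, A, C are collinear ∩ FC ⟂ EA]
   → C = (83/13, 53/13)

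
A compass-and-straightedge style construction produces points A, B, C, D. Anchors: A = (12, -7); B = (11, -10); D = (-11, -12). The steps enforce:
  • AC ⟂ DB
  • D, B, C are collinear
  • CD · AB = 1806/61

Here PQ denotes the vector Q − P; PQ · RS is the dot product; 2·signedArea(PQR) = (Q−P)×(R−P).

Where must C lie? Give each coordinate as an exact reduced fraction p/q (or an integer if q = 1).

1. C_x = 748/61  [D, B, C are collinear ∩ AC ⟂ DB]
2. C_y = -603/61  [D, B, C are collinear ∩ AC ⟂ DB]
   → C = (748/61, -603/61)

C = (748/61, -603/61)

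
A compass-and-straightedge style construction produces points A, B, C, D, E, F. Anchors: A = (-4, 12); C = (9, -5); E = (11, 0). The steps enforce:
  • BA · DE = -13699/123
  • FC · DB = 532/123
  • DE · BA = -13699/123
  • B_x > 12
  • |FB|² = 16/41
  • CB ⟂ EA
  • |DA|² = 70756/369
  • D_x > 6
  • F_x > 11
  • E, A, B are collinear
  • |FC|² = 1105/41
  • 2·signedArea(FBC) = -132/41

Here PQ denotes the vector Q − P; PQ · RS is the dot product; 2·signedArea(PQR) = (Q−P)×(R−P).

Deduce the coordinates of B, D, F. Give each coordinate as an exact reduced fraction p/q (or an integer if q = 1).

1. B_x = 501/41  [E, A, B are collinear ∩ CB ⟂ EA]
2. B_y = -40/41  [E, A, B are collinear ∩ CB ⟂ EA]
   → B = (501/41, -40/41)
3. D_x = 838/123  [line 665/41·x + -532/41·y + -8246/123 = 0 ∩ |DA|² = 70756/369]
4. D_y = 412/123  [line 665/41·x + -532/41·y + -8246/123 = 0 ∩ |DA|² = 70756/369]
   → D = (838/123, 412/123)
5. F_x = 481/41  [line 165/41·x + -132/41·y + -2013/41 = 0 ∩ |FC|² = 1105/41]
6. F_y = -24/41  [line 165/41·x + -132/41·y + -2013/41 = 0 ∩ |FC|² = 1105/41]
   → F = (481/41, -24/41)

B = (501/41, -40/41)
D = (838/123, 412/123)
F = (481/41, -24/41)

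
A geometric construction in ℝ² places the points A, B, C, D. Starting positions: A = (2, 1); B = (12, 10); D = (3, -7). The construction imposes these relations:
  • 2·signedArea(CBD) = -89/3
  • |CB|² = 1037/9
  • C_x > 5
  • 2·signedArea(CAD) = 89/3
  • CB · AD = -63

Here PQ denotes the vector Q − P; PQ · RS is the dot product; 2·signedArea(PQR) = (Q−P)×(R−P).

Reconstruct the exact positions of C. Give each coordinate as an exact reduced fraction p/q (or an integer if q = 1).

C = (17/3, 4/3)

1. C_x = 17/3  [2·signedArea(CAD) = 89/3 ∩ 2·signedArea(CBD) = -89/3]
2. C_y = 4/3  [2·signedArea(CAD) = 89/3 ∩ 2·signedArea(CBD) = -89/3]
   → C = (17/3, 4/3)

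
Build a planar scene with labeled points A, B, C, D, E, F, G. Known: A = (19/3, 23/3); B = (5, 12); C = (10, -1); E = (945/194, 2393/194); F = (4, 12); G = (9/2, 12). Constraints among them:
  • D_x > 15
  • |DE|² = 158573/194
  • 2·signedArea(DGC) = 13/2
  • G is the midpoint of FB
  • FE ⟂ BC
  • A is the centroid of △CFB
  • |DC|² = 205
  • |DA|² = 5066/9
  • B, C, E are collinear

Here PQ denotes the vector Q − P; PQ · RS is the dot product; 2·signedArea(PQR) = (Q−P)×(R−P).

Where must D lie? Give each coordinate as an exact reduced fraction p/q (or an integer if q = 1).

D = (16, -14)

1. D_x = 16  [line 13·x + 11/2·y + -131 = 0 ∩ |DC|² = 205]
2. D_y = -14  [line 13·x + 11/2·y + -131 = 0 ∩ |DC|² = 205]
   → D = (16, -14)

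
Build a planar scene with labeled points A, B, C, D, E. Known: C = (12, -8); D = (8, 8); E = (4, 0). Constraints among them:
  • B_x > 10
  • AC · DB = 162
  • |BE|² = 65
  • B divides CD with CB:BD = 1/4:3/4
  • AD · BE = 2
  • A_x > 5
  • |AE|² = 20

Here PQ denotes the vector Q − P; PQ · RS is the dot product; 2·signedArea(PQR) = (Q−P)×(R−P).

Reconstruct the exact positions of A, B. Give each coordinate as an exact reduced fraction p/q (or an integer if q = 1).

1. B_x = 11  [B divides CD with CB:BD = 1/4:3/4]
2. B_y = -4  [B divides CD with CB:BD = 1/4:3/4]
   → B = (11, -4)
3. A_x = 6  [AD · BE = 2 ∩ AC · DB = 162]
4. A_y = 4  [AD · BE = 2 ∩ AC · DB = 162]
   → A = (6, 4)

A = (6, 4)
B = (11, -4)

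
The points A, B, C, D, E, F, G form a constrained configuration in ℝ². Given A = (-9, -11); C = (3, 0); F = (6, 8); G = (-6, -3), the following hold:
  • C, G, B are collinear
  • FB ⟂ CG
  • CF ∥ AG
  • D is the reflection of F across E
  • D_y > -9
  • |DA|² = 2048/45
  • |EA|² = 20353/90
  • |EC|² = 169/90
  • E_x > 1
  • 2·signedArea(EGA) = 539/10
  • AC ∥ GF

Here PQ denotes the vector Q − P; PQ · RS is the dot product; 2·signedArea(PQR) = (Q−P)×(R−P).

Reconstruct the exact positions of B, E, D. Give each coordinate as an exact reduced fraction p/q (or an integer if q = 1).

B = (81/10, 17/10)
D = (-13/5, -133/15)
E = (17/10, -13/30)

1. B_x = 81/10  [C, G, B are collinear ∩ FB ⟂ CG]
2. B_y = 17/10  [C, G, B are collinear ∩ FB ⟂ CG]
   → B = (81/10, 17/10)
3. E_x = 17/10  [line 8·x + -3·y + -149/10 = 0 ∩ |EA|² = 20353/90]
4. E_y = -13/30  [line 8·x + -3·y + -149/10 = 0 ∩ |EA|² = 20353/90]
   → E = (17/10, -13/30)
5. D_x = -13/5  [D is the reflection of F across E]
6. D_y = -133/15  [D is the reflection of F across E]
   → D = (-13/5, -133/15)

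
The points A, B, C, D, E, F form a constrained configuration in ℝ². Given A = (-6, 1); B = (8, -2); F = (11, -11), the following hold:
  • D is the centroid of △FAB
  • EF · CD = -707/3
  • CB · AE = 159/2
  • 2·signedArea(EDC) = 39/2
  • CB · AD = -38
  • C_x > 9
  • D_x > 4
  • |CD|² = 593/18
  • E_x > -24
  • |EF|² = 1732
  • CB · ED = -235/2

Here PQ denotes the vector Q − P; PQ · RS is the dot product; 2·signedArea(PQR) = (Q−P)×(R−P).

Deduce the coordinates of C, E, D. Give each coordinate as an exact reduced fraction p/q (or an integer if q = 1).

1. D_x = 13/3  [D is the centroid of △FAB]
2. D_y = -4  [D is the centroid of △FAB]
   → D = (13/3, -4)
3. C_x = 19/2  [line -31/3·x + 5·y + 392/3 = 0 ∩ |CD|² = 593/18]
4. C_y = -13/2  [line -31/3·x + 5·y + 392/3 = 0 ∩ |CD|² = 593/18]
   → C = (19/2, -13/2)
5. E_x = -23  [CB · AE = 159/2 ∩ EF · CD = -707/3]
6. E_y = 13  [CB · AE = 159/2 ∩ EF · CD = -707/3]
   → E = (-23, 13)

C = (19/2, -13/2)
D = (13/3, -4)
E = (-23, 13)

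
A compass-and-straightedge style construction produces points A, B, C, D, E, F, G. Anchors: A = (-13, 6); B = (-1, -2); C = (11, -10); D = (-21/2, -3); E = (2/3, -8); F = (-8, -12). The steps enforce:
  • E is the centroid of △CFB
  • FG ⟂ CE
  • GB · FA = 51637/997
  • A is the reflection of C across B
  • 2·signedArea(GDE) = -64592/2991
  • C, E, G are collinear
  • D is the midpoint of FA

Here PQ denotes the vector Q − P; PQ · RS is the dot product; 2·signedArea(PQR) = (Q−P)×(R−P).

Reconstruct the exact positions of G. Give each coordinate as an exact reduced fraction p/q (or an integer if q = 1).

G = (-6920/997, -6508/997)

1. G_x = -6920/997  [C, E, G are collinear ∩ FG ⟂ CE]
2. G_y = -6508/997  [C, E, G are collinear ∩ FG ⟂ CE]
   → G = (-6920/997, -6508/997)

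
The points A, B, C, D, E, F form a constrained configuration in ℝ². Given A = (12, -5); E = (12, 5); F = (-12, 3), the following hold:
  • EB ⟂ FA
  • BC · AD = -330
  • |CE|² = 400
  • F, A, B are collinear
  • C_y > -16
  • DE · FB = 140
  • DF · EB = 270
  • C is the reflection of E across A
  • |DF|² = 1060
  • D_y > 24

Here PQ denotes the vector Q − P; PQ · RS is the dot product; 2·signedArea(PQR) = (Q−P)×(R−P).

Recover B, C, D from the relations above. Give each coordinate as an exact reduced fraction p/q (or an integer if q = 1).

B = (9, -4)
C = (12, -15)
D = (12, 25)

1. B_x = 9  [F, A, B are collinear ∩ EB ⟂ FA]
2. B_y = -4  [F, A, B are collinear ∩ EB ⟂ FA]
   → B = (9, -4)
3. C_x = 12  [C is the reflection of E across A]
4. C_y = -15  [C is the reflection of E across A]
   → C = (12, -15)
5. D_x = 12  [DF · EB = 270 ∩ DE · FB = 140]
6. D_y = 25  [DF · EB = 270 ∩ DE · FB = 140]
   → D = (12, 25)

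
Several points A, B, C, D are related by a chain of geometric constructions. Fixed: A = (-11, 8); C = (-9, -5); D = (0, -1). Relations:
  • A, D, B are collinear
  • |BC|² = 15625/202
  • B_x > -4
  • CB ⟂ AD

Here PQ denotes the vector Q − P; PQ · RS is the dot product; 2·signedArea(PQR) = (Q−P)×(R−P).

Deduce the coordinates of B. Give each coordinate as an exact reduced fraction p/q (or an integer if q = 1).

1. B_x = -693/202  [A, D, B are collinear ∩ CB ⟂ AD]
2. B_y = 365/202  [A, D, B are collinear ∩ CB ⟂ AD]
   → B = (-693/202, 365/202)

B = (-693/202, 365/202)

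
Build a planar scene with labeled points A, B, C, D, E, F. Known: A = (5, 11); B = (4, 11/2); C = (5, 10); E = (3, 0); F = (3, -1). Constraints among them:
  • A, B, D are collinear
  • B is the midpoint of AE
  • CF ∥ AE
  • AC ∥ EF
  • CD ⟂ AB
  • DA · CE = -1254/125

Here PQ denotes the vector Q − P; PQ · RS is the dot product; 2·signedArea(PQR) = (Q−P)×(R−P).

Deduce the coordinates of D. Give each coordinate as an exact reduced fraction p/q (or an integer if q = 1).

1. D_x = 603/125  [A, B, D are collinear ∩ CD ⟂ AB]
2. D_y = 1254/125  [A, B, D are collinear ∩ CD ⟂ AB]
   → D = (603/125, 1254/125)

D = (603/125, 1254/125)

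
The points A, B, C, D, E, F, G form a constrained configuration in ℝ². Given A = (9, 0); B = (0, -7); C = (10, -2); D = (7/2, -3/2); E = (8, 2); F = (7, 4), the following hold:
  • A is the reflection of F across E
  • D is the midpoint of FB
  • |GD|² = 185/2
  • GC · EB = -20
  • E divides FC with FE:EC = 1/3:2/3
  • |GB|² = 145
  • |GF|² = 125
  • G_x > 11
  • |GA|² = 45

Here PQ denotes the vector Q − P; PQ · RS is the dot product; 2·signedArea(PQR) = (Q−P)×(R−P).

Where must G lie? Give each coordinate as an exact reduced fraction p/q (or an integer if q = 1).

G = (12, -6)

1. G_x = 12  [line 8·x + 9·y + -42 = 0 ∩ |GD|² = 185/2]
2. G_y = -6  [line 8·x + 9·y + -42 = 0 ∩ |GD|² = 185/2]
   → G = (12, -6)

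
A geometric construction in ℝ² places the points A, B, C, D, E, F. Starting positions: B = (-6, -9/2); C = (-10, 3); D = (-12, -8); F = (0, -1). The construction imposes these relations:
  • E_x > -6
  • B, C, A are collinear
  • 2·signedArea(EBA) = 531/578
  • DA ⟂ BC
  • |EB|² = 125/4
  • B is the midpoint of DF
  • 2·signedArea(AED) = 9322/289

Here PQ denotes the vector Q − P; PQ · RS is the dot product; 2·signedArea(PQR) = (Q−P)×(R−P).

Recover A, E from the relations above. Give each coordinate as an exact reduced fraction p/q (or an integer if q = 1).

1. A_x = -1698/289  [B, C, A are collinear ∩ DA ⟂ BC]
2. A_y = -1368/289  [B, C, A are collinear ∩ DA ⟂ BC]
   → A = (-1698/289, -1368/289)
3. E_x = -5  [2·signedArea(EBA) = 531/578 ∩ 2·signedArea(AED) = 9322/289]
4. E_y = 1  [2·signedArea(EBA) = 531/578 ∩ 2·signedArea(AED) = 9322/289]
   → E = (-5, 1)

A = (-1698/289, -1368/289)
E = (-5, 1)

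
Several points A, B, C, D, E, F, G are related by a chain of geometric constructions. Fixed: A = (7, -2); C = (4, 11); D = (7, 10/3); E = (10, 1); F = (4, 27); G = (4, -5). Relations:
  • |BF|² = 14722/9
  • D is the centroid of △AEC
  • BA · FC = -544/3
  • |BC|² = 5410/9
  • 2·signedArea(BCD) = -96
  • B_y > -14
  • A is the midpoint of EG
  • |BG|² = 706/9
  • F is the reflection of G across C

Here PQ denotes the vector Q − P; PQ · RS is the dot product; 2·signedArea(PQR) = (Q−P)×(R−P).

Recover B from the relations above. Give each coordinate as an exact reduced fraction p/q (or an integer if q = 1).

B = (1, -40/3)

1. B_x = 1  [BA · FC = -544/3 ∩ 2·signedArea(BCD) = -96]
2. B_y = -40/3  [BA · FC = -544/3 ∩ 2·signedArea(BCD) = -96]
   → B = (1, -40/3)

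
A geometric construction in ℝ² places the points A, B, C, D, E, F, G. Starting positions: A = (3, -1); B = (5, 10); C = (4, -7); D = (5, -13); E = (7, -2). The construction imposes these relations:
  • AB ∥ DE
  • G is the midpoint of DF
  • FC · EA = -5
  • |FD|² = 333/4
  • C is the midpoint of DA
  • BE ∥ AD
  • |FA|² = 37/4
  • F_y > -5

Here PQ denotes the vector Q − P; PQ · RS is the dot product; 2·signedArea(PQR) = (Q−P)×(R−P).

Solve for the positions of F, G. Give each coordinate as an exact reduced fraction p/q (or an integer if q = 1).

F = (7/2, -4)
G = (17/4, -17/2)

1. F_x = 7/2  [line 4·x + -1·y + -18 = 0 ∩ |FD|² = 333/4]
2. F_y = -4  [line 4·x + -1·y + -18 = 0 ∩ |FD|² = 333/4]
   → F = (7/2, -4)
3. G_x = 17/4  [G is the midpoint of DF]
4. G_y = -17/2  [G is the midpoint of DF]
   → G = (17/4, -17/2)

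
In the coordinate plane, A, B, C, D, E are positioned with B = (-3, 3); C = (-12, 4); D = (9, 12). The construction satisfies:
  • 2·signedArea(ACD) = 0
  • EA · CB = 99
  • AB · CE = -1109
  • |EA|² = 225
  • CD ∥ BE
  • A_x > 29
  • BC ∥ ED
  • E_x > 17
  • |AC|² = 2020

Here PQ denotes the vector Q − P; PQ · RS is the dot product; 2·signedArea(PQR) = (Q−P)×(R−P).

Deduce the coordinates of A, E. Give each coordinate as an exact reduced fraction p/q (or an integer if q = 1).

1. A_x = 30  [line -8·x + 21·y + -180 = 0 ∩ |AC|² = 2020]
2. A_y = 20  [line -8·x + 21·y + -180 = 0 ∩ |AC|² = 2020]
   → A = (30, 20)
3. E_x = 18  [BC ∥ ED ∩ CD ∥ BE]
4. E_y = 11  [BC ∥ ED ∩ CD ∥ BE]
   → E = (18, 11)

A = (30, 20)
E = (18, 11)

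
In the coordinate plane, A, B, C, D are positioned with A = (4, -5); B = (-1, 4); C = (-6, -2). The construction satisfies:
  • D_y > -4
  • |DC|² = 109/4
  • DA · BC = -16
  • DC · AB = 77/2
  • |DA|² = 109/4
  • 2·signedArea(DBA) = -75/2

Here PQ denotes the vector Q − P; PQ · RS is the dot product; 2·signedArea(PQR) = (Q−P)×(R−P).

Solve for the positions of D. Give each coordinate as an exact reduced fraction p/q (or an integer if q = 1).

D = (-1, -7/2)

1. D_x = -1  [2·signedArea(DBA) = -75/2 ∩ DC · AB = 77/2]
2. D_y = -7/2  [2·signedArea(DBA) = -75/2 ∩ DC · AB = 77/2]
   → D = (-1, -7/2)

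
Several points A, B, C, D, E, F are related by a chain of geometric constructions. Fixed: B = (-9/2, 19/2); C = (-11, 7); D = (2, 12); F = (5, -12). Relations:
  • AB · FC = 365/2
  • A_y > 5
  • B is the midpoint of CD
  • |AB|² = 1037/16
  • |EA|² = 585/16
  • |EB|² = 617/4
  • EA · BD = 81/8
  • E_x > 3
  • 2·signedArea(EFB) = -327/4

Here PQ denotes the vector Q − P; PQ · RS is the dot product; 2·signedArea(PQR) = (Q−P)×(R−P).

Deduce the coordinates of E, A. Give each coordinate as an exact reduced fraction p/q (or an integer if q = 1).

1. E_x = 7/2  [line -43/2·x + -19/2·y + 301/4 = 0 ∩ |EB|² = 617/4]
2. E_y = 0  [line -43/2·x + -19/2·y + 301/4 = 0 ∩ |EB|² = 617/4]
   → E = (7/2, 0)
3. A_x = 11/4  [EA · BD = 81/8 ∩ AB · FC = 365/2]
4. A_y = 6  [EA · BD = 81/8 ∩ AB · FC = 365/2]
   → A = (11/4, 6)

A = (11/4, 6)
E = (7/2, 0)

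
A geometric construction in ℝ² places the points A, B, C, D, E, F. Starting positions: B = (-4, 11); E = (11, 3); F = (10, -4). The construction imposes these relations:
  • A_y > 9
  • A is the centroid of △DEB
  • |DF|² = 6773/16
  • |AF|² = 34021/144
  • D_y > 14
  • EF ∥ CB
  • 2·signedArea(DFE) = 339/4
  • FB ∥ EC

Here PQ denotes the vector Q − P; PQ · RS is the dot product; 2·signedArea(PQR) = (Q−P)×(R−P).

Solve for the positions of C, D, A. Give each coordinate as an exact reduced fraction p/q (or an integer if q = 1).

A = (5/2, 113/12)
C = (-3, 18)
D = (1/2, 57/4)

1. C_x = -3  [EF ∥ CB ∩ FB ∥ EC]
2. C_y = 18  [EF ∥ CB ∩ FB ∥ EC]
   → C = (-3, 18)
3. D_x = 1/2  [line -7·x + 1·y + -43/4 = 0 ∩ |DF|² = 6773/16]
4. D_y = 57/4  [line -7·x + 1·y + -43/4 = 0 ∩ |DF|² = 6773/16]
   → D = (1/2, 57/4)
5. A_x = 5/2  [A is the centroid of △DEB]
6. A_y = 113/12  [A is the centroid of △DEB]
   → A = (5/2, 113/12)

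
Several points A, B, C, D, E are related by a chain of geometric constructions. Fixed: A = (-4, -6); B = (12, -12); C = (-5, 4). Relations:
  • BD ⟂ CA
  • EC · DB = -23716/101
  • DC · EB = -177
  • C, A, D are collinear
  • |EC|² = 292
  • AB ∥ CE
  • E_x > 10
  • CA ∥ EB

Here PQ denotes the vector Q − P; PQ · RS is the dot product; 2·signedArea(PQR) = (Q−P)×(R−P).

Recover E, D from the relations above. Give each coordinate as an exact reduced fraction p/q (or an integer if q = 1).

1. E_x = 11  [CA ∥ EB ∩ AB ∥ CE]
2. E_y = -2  [CA ∥ EB ∩ AB ∥ CE]
   → E = (11, -2)
3. D_x = -328/101  [C, A, D are collinear ∩ BD ⟂ CA]
4. D_y = -1366/101  [C, A, D are collinear ∩ BD ⟂ CA]
   → D = (-328/101, -1366/101)

D = (-328/101, -1366/101)
E = (11, -2)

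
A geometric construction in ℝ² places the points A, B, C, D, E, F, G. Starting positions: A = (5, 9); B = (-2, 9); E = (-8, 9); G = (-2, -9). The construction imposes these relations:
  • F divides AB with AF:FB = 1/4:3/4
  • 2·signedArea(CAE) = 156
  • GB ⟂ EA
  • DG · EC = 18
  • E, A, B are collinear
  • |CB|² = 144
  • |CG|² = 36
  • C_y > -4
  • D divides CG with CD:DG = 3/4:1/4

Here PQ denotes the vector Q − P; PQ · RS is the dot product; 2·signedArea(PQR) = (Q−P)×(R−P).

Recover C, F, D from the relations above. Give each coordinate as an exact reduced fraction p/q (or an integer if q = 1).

1. C_y = -3  [2·signedArea(CAE) = 156]
2. C_x = -2  [|CG|² = 36]
   → C = (-2, -3)
3. F_x = 13/4  [F divides AB with AF:FB = 1/4:3/4]
4. F_y = 9  [F divides AB with AF:FB = 1/4:3/4]
   → F = (13/4, 9)
5. D_x = -2  [D divides CG with CD:DG = 3/4:1/4]
6. D_y = -15/2  [D divides CG with CD:DG = 3/4:1/4]
   → D = (-2, -15/2)

C = (-2, -3)
D = (-2, -15/2)
F = (13/4, 9)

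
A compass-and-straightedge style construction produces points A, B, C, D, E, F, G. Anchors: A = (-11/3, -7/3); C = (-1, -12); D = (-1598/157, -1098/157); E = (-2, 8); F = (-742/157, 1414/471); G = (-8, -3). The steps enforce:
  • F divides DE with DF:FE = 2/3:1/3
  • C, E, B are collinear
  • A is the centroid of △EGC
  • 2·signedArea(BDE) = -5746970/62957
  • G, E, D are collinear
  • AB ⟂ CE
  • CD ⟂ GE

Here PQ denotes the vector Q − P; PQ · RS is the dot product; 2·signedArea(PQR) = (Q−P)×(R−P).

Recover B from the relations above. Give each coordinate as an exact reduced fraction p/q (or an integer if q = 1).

1. B_x = -597/401  [C, E, B are collinear ∩ AB ⟂ CE]
2. B_y = -892/401  [C, E, B are collinear ∩ AB ⟂ CE]
   → B = (-597/401, -892/401)

B = (-597/401, -892/401)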